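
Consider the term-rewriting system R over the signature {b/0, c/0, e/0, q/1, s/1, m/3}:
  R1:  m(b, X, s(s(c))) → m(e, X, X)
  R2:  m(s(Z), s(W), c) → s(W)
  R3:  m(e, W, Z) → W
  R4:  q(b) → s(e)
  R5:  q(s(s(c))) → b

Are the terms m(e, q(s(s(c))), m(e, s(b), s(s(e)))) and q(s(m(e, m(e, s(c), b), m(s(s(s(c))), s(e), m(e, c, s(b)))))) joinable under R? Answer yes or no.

Reduce t₁ = m(e, q(s(s(c))), m(e, s(b), s(s(e)))):
1. m(e, q(s(s(c))), m(e, s(b), s(s(e))))  →  q(s(s(c)))   [R3 at ε]
2. q(s(s(c)))  →  b   [R5 at ε]

Reduce t₂ = q(s(m(e, m(e, s(c), b), m(s(s(s(c))), s(e), m(e, c, s(b)))))):
1. q(s(m(e, m(e, s(c), b), m(s(s(s(c))), s(e), m(e, c, s(b))))))  →  q(s(m(e, s(c), b)))   [R3 at 1.1]
2. q(s(m(e, s(c), b)))  →  q(s(s(c)))   [R3 at 1.1]
3. q(s(s(c)))  →  b   [R5 at ε]

yes — NF(t₁) = b, NF(t₂) = b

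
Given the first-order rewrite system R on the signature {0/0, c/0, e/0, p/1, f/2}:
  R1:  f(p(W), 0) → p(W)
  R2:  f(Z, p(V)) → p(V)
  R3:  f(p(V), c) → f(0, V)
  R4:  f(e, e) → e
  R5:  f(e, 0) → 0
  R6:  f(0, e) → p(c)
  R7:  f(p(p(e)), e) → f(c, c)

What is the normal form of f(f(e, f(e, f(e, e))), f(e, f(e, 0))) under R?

1. f(f(e, f(e, f(e, e))), f(e, f(e, 0)))  →  f(f(e, f(e, e)), f(e, f(e, 0)))   [R4 at 1.2.2]
2. f(f(e, f(e, e)), f(e, f(e, 0)))  →  f(f(e, e), f(e, f(e, 0)))   [R4 at 1.2]
3. f(f(e, e), f(e, f(e, 0)))  →  f(e, f(e, f(e, 0)))   [R4 at 1]
4. f(e, f(e, f(e, 0)))  →  f(e, f(e, 0))   [R5 at 2.2]
5. f(e, f(e, 0))  →  f(e, 0)   [R5 at 2]
6. f(e, 0)  →  0   [R5 at ε]

0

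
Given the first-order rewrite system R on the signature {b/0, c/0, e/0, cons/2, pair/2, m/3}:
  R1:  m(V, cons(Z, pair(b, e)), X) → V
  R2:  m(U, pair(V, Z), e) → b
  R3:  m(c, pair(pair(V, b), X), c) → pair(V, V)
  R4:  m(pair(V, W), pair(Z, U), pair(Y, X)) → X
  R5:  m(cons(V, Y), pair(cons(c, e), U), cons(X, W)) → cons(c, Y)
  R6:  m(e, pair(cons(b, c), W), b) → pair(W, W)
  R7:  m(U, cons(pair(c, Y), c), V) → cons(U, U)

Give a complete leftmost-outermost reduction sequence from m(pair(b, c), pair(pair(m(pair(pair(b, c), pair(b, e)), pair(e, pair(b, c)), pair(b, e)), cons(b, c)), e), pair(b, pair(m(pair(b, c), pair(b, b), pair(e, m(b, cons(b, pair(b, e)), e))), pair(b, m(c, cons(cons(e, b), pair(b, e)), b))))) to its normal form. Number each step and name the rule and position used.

1. m(pair(b, c), pair(pair(m(pair(pair(b, c), pair(b, e)), pair(e, pair(b, c)), pair(b, e)), cons(b, c)), e), pair(b, pair(m(pair(b, c), pair(b, b), pair(e, m(b, cons(b, pair(b, e)), e))), pair(b, m(c, cons(cons(e, b), pair(b, e)), b)))))  →  pair(m(pair(b, c), pair(b, b), pair(e, m(b, cons(b, pair(b, e)), e))), pair(b, m(c, cons(cons(e, b), pair(b, e)), b)))   [R4 at ε]
2. pair(m(pair(b, c), pair(b, b), pair(e, m(b, cons(b, pair(b, e)), e))), pair(b, m(c, cons(cons(e, b), pair(b, e)), b)))  →  pair(m(b, cons(b, pair(b, e)), e), pair(b, m(c, cons(cons(e, b), pair(b, e)), b)))   [R4 at 1]
3. pair(m(b, cons(b, pair(b, e)), e), pair(b, m(c, cons(cons(e, b), pair(b, e)), b)))  →  pair(b, pair(b, m(c, cons(cons(e, b), pair(b, e)), b)))   [R1 at 1]
4. pair(b, pair(b, m(c, cons(cons(e, b), pair(b, e)), b)))  →  pair(b, pair(b, c))   [R1 at 2.2]

pair(b, pair(b, c))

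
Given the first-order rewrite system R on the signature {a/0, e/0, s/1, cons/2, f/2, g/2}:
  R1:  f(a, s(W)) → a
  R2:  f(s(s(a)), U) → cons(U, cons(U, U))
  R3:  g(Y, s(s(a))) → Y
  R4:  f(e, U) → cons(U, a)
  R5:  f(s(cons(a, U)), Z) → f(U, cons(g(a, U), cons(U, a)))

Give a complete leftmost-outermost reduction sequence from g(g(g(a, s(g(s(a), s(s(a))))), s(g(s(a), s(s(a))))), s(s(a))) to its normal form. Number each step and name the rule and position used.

a

1. g(g(g(a, s(g(s(a), s(s(a))))), s(g(s(a), s(s(a))))), s(s(a)))  →  g(g(a, s(g(s(a), s(s(a))))), s(g(s(a), s(s(a)))))   [R3 at ε]
2. g(g(a, s(g(s(a), s(s(a))))), s(g(s(a), s(s(a)))))  →  g(g(a, s(s(a))), s(g(s(a), s(s(a)))))   [R3 at 1.2.1]
3. g(g(a, s(s(a))), s(g(s(a), s(s(a)))))  →  g(a, s(g(s(a), s(s(a)))))   [R3 at 1]
4. g(a, s(g(s(a), s(s(a)))))  →  g(a, s(s(a)))   [R3 at 2.1]
5. g(a, s(s(a)))  →  a   [R3 at ε]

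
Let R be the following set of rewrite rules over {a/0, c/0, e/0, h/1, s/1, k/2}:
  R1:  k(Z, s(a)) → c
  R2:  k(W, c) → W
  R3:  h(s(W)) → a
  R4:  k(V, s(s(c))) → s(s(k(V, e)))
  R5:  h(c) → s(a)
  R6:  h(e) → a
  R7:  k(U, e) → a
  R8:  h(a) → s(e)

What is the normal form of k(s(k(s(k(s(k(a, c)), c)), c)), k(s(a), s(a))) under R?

1. k(s(k(s(k(s(k(a, c)), c)), c)), k(s(a), s(a)))  →  k(s(s(k(s(k(a, c)), c))), k(s(a), s(a)))   [R2 at 1.1]
2. k(s(s(k(s(k(a, c)), c))), k(s(a), s(a)))  →  k(s(s(s(k(a, c)))), k(s(a), s(a)))   [R2 at 1.1.1]
3. k(s(s(s(k(a, c)))), k(s(a), s(a)))  →  k(s(s(s(a))), k(s(a), s(a)))   [R2 at 1.1.1.1]
4. k(s(s(s(a))), k(s(a), s(a)))  →  k(s(s(s(a))), c)   [R1 at 2]
5. k(s(s(s(a))), c)  →  s(s(s(a)))   [R2 at ε]

s(s(s(a)))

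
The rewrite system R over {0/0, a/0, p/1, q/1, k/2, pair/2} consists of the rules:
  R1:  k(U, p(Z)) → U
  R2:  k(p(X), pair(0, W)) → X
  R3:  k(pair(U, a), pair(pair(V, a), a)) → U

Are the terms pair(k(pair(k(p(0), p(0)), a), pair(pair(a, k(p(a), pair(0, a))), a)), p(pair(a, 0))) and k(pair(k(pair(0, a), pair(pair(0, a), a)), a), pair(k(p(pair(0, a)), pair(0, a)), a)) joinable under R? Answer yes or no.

Reduce t₁ = pair(k(pair(k(p(0), p(0)), a), pair(pair(a, k(p(a), pair(0, a))), a)), p(pair(a, 0))):
1. pair(k(pair(k(p(0), p(0)), a), pair(pair(a, k(p(a), pair(0, a))), a)), p(pair(a, 0)))  →  pair(k(pair(p(0), a), pair(pair(a, k(p(a), pair(0, a))), a)), p(pair(a, 0)))   [R1 at 1.1.1]
2. pair(k(pair(p(0), a), pair(pair(a, k(p(a), pair(0, a))), a)), p(pair(a, 0)))  →  pair(k(pair(p(0), a), pair(pair(a, a), a)), p(pair(a, 0)))   [R2 at 1.2.1.2]
3. pair(k(pair(p(0), a), pair(pair(a, a), a)), p(pair(a, 0)))  →  pair(p(0), p(pair(a, 0)))   [R3 at 1]

Reduce t₂ = k(pair(k(pair(0, a), pair(pair(0, a), a)), a), pair(k(p(pair(0, a)), pair(0, a)), a)):
1. k(pair(k(pair(0, a), pair(pair(0, a), a)), a), pair(k(p(pair(0, a)), pair(0, a)), a))  →  k(pair(0, a), pair(k(p(pair(0, a)), pair(0, a)), a))   [R3 at 1.1]
2. k(pair(0, a), pair(k(p(pair(0, a)), pair(0, a)), a))  →  k(pair(0, a), pair(pair(0, a), a))   [R2 at 2.1]
3. k(pair(0, a), pair(pair(0, a), a))  →  0   [R3 at ε]

no — NF(t₁) = pair(p(0), p(pair(a, 0))), NF(t₂) = 0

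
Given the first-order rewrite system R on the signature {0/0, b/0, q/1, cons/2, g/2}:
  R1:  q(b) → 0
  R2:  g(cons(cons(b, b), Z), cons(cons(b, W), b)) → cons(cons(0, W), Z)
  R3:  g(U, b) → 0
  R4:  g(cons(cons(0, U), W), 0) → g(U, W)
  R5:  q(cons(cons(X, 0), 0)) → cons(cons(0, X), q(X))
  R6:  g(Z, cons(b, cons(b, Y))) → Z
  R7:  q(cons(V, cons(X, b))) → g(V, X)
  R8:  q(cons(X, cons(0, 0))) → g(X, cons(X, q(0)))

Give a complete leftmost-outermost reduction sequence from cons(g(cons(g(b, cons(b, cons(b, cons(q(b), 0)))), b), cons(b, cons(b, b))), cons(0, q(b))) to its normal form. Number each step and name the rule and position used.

cons(cons(b, b), cons(0, 0))

1. cons(g(cons(g(b, cons(b, cons(b, cons(q(b), 0)))), b), cons(b, cons(b, b))), cons(0, q(b)))  →  cons(cons(g(b, cons(b, cons(b, cons(q(b), 0)))), b), cons(0, q(b)))   [R6 at 1]
2. cons(cons(g(b, cons(b, cons(b, cons(q(b), 0)))), b), cons(0, q(b)))  →  cons(cons(b, b), cons(0, q(b)))   [R6 at 1.1]
3. cons(cons(b, b), cons(0, q(b)))  →  cons(cons(b, b), cons(0, 0))   [R1 at 2.2]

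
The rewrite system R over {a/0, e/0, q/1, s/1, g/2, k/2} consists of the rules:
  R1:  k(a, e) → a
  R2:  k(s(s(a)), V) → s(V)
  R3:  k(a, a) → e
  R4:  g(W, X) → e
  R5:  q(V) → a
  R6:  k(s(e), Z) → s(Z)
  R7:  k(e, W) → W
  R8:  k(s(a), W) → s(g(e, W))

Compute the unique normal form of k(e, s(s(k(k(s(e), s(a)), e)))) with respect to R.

1. k(e, s(s(k(k(s(e), s(a)), e))))  →  s(s(k(k(s(e), s(a)), e)))   [R7 at ε]
2. s(s(k(k(s(e), s(a)), e)))  →  s(s(k(s(s(a)), e)))   [R6 at 1.1.1]
3. s(s(k(s(s(a)), e)))  →  s(s(s(e)))   [R2 at 1.1]

s(s(s(e)))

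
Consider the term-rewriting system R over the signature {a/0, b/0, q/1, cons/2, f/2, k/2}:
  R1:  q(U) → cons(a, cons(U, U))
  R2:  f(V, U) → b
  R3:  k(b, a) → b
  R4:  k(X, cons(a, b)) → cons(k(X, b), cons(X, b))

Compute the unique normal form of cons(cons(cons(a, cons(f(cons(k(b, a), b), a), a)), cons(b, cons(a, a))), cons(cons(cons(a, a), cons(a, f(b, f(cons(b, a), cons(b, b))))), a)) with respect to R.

cons(cons(cons(a, cons(b, a)), cons(b, cons(a, a))), cons(cons(cons(a, a), cons(a, b)), a))

1. cons(cons(cons(a, cons(f(cons(k(b, a), b), a), a)), cons(b, cons(a, a))), cons(cons(cons(a, a), cons(a, f(b, f(cons(b, a), cons(b, b))))), a))  →  cons(cons(cons(a, cons(b, a)), cons(b, cons(a, a))), cons(cons(cons(a, a), cons(a, f(b, f(cons(b, a), cons(b, b))))), a))   [R2 at 1.1.2.1]
2. cons(cons(cons(a, cons(b, a)), cons(b, cons(a, a))), cons(cons(cons(a, a), cons(a, f(b, f(cons(b, a), cons(b, b))))), a))  →  cons(cons(cons(a, cons(b, a)), cons(b, cons(a, a))), cons(cons(cons(a, a), cons(a, b)), a))   [R2 at 2.1.2.2]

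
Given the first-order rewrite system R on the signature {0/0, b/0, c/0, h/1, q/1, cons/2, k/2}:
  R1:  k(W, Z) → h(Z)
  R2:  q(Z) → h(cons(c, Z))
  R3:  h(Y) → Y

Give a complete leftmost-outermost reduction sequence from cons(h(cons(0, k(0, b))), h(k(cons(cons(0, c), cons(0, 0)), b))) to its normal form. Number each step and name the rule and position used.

cons(cons(0, b), b)

1. cons(h(cons(0, k(0, b))), h(k(cons(cons(0, c), cons(0, 0)), b)))  →  cons(cons(0, k(0, b)), h(k(cons(cons(0, c), cons(0, 0)), b)))   [R3 at 1]
2. cons(cons(0, k(0, b)), h(k(cons(cons(0, c), cons(0, 0)), b)))  →  cons(cons(0, h(b)), h(k(cons(cons(0, c), cons(0, 0)), b)))   [R1 at 1.2]
3. cons(cons(0, h(b)), h(k(cons(cons(0, c), cons(0, 0)), b)))  →  cons(cons(0, b), h(k(cons(cons(0, c), cons(0, 0)), b)))   [R3 at 1.2]
4. cons(cons(0, b), h(k(cons(cons(0, c), cons(0, 0)), b)))  →  cons(cons(0, b), k(cons(cons(0, c), cons(0, 0)), b))   [R3 at 2]
5. cons(cons(0, b), k(cons(cons(0, c), cons(0, 0)), b))  →  cons(cons(0, b), h(b))   [R1 at 2]
6. cons(cons(0, b), h(b))  →  cons(cons(0, b), b)   [R3 at 2]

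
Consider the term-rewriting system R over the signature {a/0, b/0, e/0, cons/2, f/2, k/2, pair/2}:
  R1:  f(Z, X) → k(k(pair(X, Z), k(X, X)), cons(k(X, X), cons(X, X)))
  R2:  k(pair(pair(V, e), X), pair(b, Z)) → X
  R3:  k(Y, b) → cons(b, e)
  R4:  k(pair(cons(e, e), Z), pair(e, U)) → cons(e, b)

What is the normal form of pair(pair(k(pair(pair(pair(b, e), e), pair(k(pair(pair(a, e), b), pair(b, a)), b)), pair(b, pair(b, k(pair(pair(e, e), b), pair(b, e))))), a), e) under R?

1. pair(pair(k(pair(pair(pair(b, e), e), pair(k(pair(pair(a, e), b), pair(b, a)), b)), pair(b, pair(b, k(pair(pair(e, e), b), pair(b, e))))), a), e)  →  pair(pair(pair(k(pair(pair(a, e), b), pair(b, a)), b), a), e)   [R2 at 1.1]
2. pair(pair(pair(k(pair(pair(a, e), b), pair(b, a)), b), a), e)  →  pair(pair(pair(b, b), a), e)   [R2 at 1.1.1]

pair(pair(pair(b, b), a), e)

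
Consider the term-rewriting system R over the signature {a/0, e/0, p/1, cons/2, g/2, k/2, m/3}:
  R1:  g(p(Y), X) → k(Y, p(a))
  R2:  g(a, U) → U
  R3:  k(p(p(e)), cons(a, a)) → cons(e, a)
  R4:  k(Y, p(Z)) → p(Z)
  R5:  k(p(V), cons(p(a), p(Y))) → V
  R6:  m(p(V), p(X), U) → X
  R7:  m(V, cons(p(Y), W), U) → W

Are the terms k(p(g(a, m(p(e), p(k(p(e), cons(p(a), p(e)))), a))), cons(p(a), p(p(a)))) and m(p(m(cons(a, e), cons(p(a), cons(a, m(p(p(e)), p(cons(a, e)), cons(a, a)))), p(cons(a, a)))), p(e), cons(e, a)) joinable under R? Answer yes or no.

yes — NF(t₁) = e, NF(t₂) = e

Reduce t₁ = k(p(g(a, m(p(e), p(k(p(e), cons(p(a), p(e)))), a))), cons(p(a), p(p(a)))):
1. k(p(g(a, m(p(e), p(k(p(e), cons(p(a), p(e)))), a))), cons(p(a), p(p(a))))  →  g(a, m(p(e), p(k(p(e), cons(p(a), p(e)))), a))   [R5 at ε]
2. g(a, m(p(e), p(k(p(e), cons(p(a), p(e)))), a))  →  m(p(e), p(k(p(e), cons(p(a), p(e)))), a)   [R2 at ε]
3. m(p(e), p(k(p(e), cons(p(a), p(e)))), a)  →  k(p(e), cons(p(a), p(e)))   [R6 at ε]
4. k(p(e), cons(p(a), p(e)))  →  e   [R5 at ε]

Reduce t₂ = m(p(m(cons(a, e), cons(p(a), cons(a, m(p(p(e)), p(cons(a, e)), cons(a, a)))), p(cons(a, a)))), p(e), cons(e, a)):
1. m(p(m(cons(a, e), cons(p(a), cons(a, m(p(p(e)), p(cons(a, e)), cons(a, a)))), p(cons(a, a)))), p(e), cons(e, a))  →  e   [R6 at ε]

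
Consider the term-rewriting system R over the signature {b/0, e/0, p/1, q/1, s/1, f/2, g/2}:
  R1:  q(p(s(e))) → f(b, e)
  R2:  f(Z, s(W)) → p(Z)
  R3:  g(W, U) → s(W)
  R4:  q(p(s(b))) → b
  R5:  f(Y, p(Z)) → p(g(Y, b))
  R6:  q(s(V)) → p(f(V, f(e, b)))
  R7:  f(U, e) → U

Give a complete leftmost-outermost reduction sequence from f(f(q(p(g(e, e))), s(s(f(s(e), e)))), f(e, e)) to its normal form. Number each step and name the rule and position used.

p(b)

1. f(f(q(p(g(e, e))), s(s(f(s(e), e)))), f(e, e))  →  f(p(q(p(g(e, e)))), f(e, e))   [R2 at 1]
2. f(p(q(p(g(e, e)))), f(e, e))  →  f(p(q(p(s(e)))), f(e, e))   [R3 at 1.1.1.1]
3. f(p(q(p(s(e)))), f(e, e))  →  f(p(f(b, e)), f(e, e))   [R1 at 1.1]
4. f(p(f(b, e)), f(e, e))  →  f(p(b), f(e, e))   [R7 at 1.1]
5. f(p(b), f(e, e))  →  f(p(b), e)   [R7 at 2]
6. f(p(b), e)  →  p(b)   [R7 at ε]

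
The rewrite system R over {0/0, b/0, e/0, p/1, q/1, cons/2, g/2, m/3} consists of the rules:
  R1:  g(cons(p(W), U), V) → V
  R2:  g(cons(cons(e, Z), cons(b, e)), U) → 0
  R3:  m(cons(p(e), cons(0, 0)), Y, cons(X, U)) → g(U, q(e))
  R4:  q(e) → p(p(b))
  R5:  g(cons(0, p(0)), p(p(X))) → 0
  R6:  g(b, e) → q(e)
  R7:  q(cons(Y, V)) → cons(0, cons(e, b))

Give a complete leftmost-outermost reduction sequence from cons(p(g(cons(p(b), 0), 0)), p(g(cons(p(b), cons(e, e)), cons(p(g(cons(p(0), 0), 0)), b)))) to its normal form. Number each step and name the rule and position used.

cons(p(0), p(cons(p(0), b)))

1. cons(p(g(cons(p(b), 0), 0)), p(g(cons(p(b), cons(e, e)), cons(p(g(cons(p(0), 0), 0)), b))))  →  cons(p(0), p(g(cons(p(b), cons(e, e)), cons(p(g(cons(p(0), 0), 0)), b))))   [R1 at 1.1]
2. cons(p(0), p(g(cons(p(b), cons(e, e)), cons(p(g(cons(p(0), 0), 0)), b))))  →  cons(p(0), p(cons(p(g(cons(p(0), 0), 0)), b)))   [R1 at 2.1]
3. cons(p(0), p(cons(p(g(cons(p(0), 0), 0)), b)))  →  cons(p(0), p(cons(p(0), b)))   [R1 at 2.1.1.1]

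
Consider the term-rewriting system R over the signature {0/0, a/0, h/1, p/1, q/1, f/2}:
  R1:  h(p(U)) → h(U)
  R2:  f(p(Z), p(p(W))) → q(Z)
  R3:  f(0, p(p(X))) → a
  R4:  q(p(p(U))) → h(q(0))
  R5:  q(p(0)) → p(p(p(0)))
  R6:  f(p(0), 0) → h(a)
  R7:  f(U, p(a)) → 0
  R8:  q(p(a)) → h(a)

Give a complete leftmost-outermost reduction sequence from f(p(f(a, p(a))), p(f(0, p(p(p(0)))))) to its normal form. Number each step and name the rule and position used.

1. f(p(f(a, p(a))), p(f(0, p(p(p(0))))))  →  f(p(0), p(f(0, p(p(p(0))))))   [R7 at 1.1]
2. f(p(0), p(f(0, p(p(p(0))))))  →  f(p(0), p(a))   [R3 at 2.1]
3. f(p(0), p(a))  →  0   [R7 at ε]

0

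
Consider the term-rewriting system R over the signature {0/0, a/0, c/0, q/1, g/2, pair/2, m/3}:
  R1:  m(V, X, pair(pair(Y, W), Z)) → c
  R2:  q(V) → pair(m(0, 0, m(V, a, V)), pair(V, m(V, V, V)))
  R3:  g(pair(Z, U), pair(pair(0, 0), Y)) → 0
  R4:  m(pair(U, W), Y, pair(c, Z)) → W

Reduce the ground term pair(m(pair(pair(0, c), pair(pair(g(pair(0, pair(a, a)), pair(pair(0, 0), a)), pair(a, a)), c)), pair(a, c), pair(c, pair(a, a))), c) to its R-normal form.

1. pair(m(pair(pair(0, c), pair(pair(g(pair(0, pair(a, a)), pair(pair(0, 0), a)), pair(a, a)), c)), pair(a, c), pair(c, pair(a, a))), c)  →  pair(pair(pair(g(pair(0, pair(a, a)), pair(pair(0, 0), a)), pair(a, a)), c), c)   [R4 at 1]
2. pair(pair(pair(g(pair(0, pair(a, a)), pair(pair(0, 0), a)), pair(a, a)), c), c)  →  pair(pair(pair(0, pair(a, a)), c), c)   [R3 at 1.1.1]

pair(pair(pair(0, pair(a, a)), c), c)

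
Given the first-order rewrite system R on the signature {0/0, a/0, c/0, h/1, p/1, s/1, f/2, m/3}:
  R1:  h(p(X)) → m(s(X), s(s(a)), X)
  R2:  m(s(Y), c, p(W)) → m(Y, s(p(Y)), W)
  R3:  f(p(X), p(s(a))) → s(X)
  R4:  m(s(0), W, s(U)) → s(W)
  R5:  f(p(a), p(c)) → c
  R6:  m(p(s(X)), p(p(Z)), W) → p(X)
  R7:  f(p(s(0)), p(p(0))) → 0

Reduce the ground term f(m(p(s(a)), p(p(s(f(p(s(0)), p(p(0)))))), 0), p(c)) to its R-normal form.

c

1. f(m(p(s(a)), p(p(s(f(p(s(0)), p(p(0)))))), 0), p(c))  →  f(p(a), p(c))   [R6 at 1]
2. f(p(a), p(c))  →  c   [R5 at ε]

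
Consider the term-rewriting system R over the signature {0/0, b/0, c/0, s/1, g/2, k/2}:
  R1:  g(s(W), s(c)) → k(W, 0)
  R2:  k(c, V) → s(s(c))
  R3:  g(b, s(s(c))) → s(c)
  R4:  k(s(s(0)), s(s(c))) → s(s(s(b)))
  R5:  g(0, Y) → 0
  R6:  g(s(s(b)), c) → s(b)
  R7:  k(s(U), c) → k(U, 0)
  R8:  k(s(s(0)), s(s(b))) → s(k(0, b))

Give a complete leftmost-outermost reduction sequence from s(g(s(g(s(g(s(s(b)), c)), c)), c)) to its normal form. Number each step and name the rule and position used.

s(s(b))

1. s(g(s(g(s(g(s(s(b)), c)), c)), c))  →  s(g(s(g(s(s(b)), c)), c))   [R6 at 1.1.1.1.1]
2. s(g(s(g(s(s(b)), c)), c))  →  s(g(s(s(b)), c))   [R6 at 1.1.1]
3. s(g(s(s(b)), c))  →  s(s(b))   [R6 at 1]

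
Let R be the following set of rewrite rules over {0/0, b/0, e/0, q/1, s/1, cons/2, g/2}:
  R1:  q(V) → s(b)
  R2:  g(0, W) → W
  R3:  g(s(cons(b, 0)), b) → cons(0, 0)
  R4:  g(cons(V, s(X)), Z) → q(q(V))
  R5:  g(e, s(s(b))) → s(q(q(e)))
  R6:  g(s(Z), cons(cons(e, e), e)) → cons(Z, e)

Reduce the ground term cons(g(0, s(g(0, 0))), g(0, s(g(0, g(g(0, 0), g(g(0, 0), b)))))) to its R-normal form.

cons(s(0), s(b))

1. cons(g(0, s(g(0, 0))), g(0, s(g(0, g(g(0, 0), g(g(0, 0), b))))))  →  cons(s(g(0, 0)), g(0, s(g(0, g(g(0, 0), g(g(0, 0), b))))))   [R2 at 1]
2. cons(s(g(0, 0)), g(0, s(g(0, g(g(0, 0), g(g(0, 0), b))))))  →  cons(s(0), g(0, s(g(0, g(g(0, 0), g(g(0, 0), b))))))   [R2 at 1.1]
3. cons(s(0), g(0, s(g(0, g(g(0, 0), g(g(0, 0), b))))))  →  cons(s(0), s(g(0, g(g(0, 0), g(g(0, 0), b)))))   [R2 at 2]
4. cons(s(0), s(g(0, g(g(0, 0), g(g(0, 0), b)))))  →  cons(s(0), s(g(g(0, 0), g(g(0, 0), b))))   [R2 at 2.1]
5. cons(s(0), s(g(g(0, 0), g(g(0, 0), b))))  →  cons(s(0), s(g(0, g(g(0, 0), b))))   [R2 at 2.1.1]
6. cons(s(0), s(g(0, g(g(0, 0), b))))  →  cons(s(0), s(g(g(0, 0), b)))   [R2 at 2.1]
7. cons(s(0), s(g(g(0, 0), b)))  →  cons(s(0), s(g(0, b)))   [R2 at 2.1.1]
8. cons(s(0), s(g(0, b)))  →  cons(s(0), s(b))   [R2 at 2.1]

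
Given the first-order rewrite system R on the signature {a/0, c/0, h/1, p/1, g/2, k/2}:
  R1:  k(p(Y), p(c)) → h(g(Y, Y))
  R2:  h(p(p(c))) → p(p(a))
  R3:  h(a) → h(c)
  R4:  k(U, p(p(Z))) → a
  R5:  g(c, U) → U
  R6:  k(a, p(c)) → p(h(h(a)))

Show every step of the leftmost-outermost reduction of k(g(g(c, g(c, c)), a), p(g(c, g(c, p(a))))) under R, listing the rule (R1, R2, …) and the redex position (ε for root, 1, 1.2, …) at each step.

1. k(g(g(c, g(c, c)), a), p(g(c, g(c, p(a)))))  →  k(g(g(c, c), a), p(g(c, g(c, p(a)))))   [R5 at 1.1]
2. k(g(g(c, c), a), p(g(c, g(c, p(a)))))  →  k(g(c, a), p(g(c, g(c, p(a)))))   [R5 at 1.1]
3. k(g(c, a), p(g(c, g(c, p(a)))))  →  k(a, p(g(c, g(c, p(a)))))   [R5 at 1]
4. k(a, p(g(c, g(c, p(a)))))  →  k(a, p(g(c, p(a))))   [R5 at 2.1]
5. k(a, p(g(c, p(a))))  →  k(a, p(p(a)))   [R5 at 2.1]
6. k(a, p(p(a)))  →  a   [R4 at ε]

a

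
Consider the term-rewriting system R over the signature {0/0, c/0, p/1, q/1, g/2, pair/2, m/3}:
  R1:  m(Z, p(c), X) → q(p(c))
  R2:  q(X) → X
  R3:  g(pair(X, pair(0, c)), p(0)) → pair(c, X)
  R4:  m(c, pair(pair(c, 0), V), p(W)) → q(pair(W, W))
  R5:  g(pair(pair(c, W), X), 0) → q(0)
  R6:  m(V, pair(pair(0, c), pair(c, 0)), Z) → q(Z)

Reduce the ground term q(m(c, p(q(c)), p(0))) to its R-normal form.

p(c)

1. q(m(c, p(q(c)), p(0)))  →  m(c, p(q(c)), p(0))   [R2 at ε]
2. m(c, p(q(c)), p(0))  →  m(c, p(c), p(0))   [R2 at 2.1]
3. m(c, p(c), p(0))  →  q(p(c))   [R1 at ε]
4. q(p(c))  →  p(c)   [R2 at ε]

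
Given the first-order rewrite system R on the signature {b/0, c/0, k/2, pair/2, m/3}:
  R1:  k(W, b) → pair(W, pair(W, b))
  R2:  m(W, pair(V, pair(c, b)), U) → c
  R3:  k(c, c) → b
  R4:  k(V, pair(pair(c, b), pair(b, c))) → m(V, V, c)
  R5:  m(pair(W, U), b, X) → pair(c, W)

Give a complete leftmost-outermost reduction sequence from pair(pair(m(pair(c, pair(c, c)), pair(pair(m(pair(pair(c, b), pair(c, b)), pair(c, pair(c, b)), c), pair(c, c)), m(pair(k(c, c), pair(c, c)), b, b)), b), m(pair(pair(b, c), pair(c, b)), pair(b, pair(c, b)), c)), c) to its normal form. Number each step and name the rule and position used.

1. pair(pair(m(pair(c, pair(c, c)), pair(pair(m(pair(pair(c, b), pair(c, b)), pair(c, pair(c, b)), c), pair(c, c)), m(pair(k(c, c), pair(c, c)), b, b)), b), m(pair(pair(b, c), pair(c, b)), pair(b, pair(c, b)), c)), c)  →  pair(pair(m(pair(c, pair(c, c)), pair(pair(c, pair(c, c)), m(pair(k(c, c), pair(c, c)), b, b)), b), m(pair(pair(b, c), pair(c, b)), pair(b, pair(c, b)), c)), c)   [R2 at 1.1.2.1.1]
2. pair(pair(m(pair(c, pair(c, c)), pair(pair(c, pair(c, c)), m(pair(k(c, c), pair(c, c)), b, b)), b), m(pair(pair(b, c), pair(c, b)), pair(b, pair(c, b)), c)), c)  →  pair(pair(m(pair(c, pair(c, c)), pair(pair(c, pair(c, c)), pair(c, k(c, c))), b), m(pair(pair(b, c), pair(c, b)), pair(b, pair(c, b)), c)), c)   [R5 at 1.1.2.2]
3. pair(pair(m(pair(c, pair(c, c)), pair(pair(c, pair(c, c)), pair(c, k(c, c))), b), m(pair(pair(b, c), pair(c, b)), pair(b, pair(c, b)), c)), c)  →  pair(pair(m(pair(c, pair(c, c)), pair(pair(c, pair(c, c)), pair(c, b)), b), m(pair(pair(b, c), pair(c, b)), pair(b, pair(c, b)), c)), c)   [R3 at 1.1.2.2.2]
4. pair(pair(m(pair(c, pair(c, c)), pair(pair(c, pair(c, c)), pair(c, b)), b), m(pair(pair(b, c), pair(c, b)), pair(b, pair(c, b)), c)), c)  →  pair(pair(c, m(pair(pair(b, c), pair(c, b)), pair(b, pair(c, b)), c)), c)   [R2 at 1.1]
5. pair(pair(c, m(pair(pair(b, c), pair(c, b)), pair(b, pair(c, b)), c)), c)  →  pair(pair(c, c), c)   [R2 at 1.2]

pair(pair(c, c), c)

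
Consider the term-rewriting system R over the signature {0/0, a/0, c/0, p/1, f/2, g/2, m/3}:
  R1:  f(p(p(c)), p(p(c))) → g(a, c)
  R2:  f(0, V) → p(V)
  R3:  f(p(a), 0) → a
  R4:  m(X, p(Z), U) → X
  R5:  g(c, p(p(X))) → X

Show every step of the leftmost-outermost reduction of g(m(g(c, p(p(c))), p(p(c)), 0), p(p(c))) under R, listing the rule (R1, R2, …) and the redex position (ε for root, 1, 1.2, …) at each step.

1. g(m(g(c, p(p(c))), p(p(c)), 0), p(p(c)))  →  g(g(c, p(p(c))), p(p(c)))   [R4 at 1]
2. g(g(c, p(p(c))), p(p(c)))  →  g(c, p(p(c)))   [R5 at 1]
3. g(c, p(p(c)))  →  c   [R5 at ε]

c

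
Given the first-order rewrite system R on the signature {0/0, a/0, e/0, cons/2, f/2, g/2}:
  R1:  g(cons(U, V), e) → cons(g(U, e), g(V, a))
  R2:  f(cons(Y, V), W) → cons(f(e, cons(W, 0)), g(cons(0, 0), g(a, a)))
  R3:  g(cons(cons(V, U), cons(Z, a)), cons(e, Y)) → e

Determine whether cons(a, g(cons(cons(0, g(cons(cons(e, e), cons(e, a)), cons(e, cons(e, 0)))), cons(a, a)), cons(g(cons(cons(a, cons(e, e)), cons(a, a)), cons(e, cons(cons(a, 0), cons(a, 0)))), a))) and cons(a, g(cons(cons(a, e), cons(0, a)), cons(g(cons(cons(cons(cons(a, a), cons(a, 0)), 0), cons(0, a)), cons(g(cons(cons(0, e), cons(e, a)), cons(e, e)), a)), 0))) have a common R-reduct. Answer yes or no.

yes — NF(t₁) = cons(a, e), NF(t₂) = cons(a, e)

Reduce t₁ = cons(a, g(cons(cons(0, g(cons(cons(e, e), cons(e, a)), cons(e, cons(e, 0)))), cons(a, a)), cons(g(cons(cons(a, cons(e, e)), cons(a, a)), cons(e, cons(cons(a, 0), cons(a, 0)))), a))):
1. cons(a, g(cons(cons(0, g(cons(cons(e, e), cons(e, a)), cons(e, cons(e, 0)))), cons(a, a)), cons(g(cons(cons(a, cons(e, e)), cons(a, a)), cons(e, cons(cons(a, 0), cons(a, 0)))), a)))  →  cons(a, g(cons(cons(0, e), cons(a, a)), cons(g(cons(cons(a, cons(e, e)), cons(a, a)), cons(e, cons(cons(a, 0), cons(a, 0)))), a)))   [R3 at 2.1.1.2]
2. cons(a, g(cons(cons(0, e), cons(a, a)), cons(g(cons(cons(a, cons(e, e)), cons(a, a)), cons(e, cons(cons(a, 0), cons(a, 0)))), a)))  →  cons(a, g(cons(cons(0, e), cons(a, a)), cons(e, a)))   [R3 at 2.2.1]
3. cons(a, g(cons(cons(0, e), cons(a, a)), cons(e, a)))  →  cons(a, e)   [R3 at 2]

Reduce t₂ = cons(a, g(cons(cons(a, e), cons(0, a)), cons(g(cons(cons(cons(cons(a, a), cons(a, 0)), 0), cons(0, a)), cons(g(cons(cons(0, e), cons(e, a)), cons(e, e)), a)), 0))):
1. cons(a, g(cons(cons(a, e), cons(0, a)), cons(g(cons(cons(cons(cons(a, a), cons(a, 0)), 0), cons(0, a)), cons(g(cons(cons(0, e), cons(e, a)), cons(e, e)), a)), 0)))  →  cons(a, g(cons(cons(a, e), cons(0, a)), cons(g(cons(cons(cons(cons(a, a), cons(a, 0)), 0), cons(0, a)), cons(e, a)), 0)))   [R3 at 2.2.1.2.1]
2. cons(a, g(cons(cons(a, e), cons(0, a)), cons(g(cons(cons(cons(cons(a, a), cons(a, 0)), 0), cons(0, a)), cons(e, a)), 0)))  →  cons(a, g(cons(cons(a, e), cons(0, a)), cons(e, 0)))   [R3 at 2.2.1]
3. cons(a, g(cons(cons(a, e), cons(0, a)), cons(e, 0)))  →  cons(a, e)   [R3 at 2]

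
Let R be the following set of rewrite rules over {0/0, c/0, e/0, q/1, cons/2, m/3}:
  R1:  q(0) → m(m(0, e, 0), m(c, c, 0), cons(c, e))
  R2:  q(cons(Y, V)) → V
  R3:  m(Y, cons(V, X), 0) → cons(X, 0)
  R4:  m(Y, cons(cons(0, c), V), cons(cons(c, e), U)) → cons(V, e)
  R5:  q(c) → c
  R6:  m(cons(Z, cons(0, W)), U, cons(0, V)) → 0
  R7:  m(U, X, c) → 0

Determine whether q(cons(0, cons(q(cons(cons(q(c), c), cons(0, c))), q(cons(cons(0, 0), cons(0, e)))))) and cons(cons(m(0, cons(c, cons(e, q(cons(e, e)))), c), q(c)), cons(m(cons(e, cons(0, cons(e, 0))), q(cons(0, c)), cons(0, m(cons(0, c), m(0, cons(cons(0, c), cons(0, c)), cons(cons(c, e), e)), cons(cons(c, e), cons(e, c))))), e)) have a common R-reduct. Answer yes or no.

Reduce t₁ = q(cons(0, cons(q(cons(cons(q(c), c), cons(0, c))), q(cons(cons(0, 0), cons(0, e)))))):
1. q(cons(0, cons(q(cons(cons(q(c), c), cons(0, c))), q(cons(cons(0, 0), cons(0, e))))))  →  cons(q(cons(cons(q(c), c), cons(0, c))), q(cons(cons(0, 0), cons(0, e))))   [R2 at ε]
2. cons(q(cons(cons(q(c), c), cons(0, c))), q(cons(cons(0, 0), cons(0, e))))  →  cons(cons(0, c), q(cons(cons(0, 0), cons(0, e))))   [R2 at 1]
3. cons(cons(0, c), q(cons(cons(0, 0), cons(0, e))))  →  cons(cons(0, c), cons(0, e))   [R2 at 2]

Reduce t₂ = cons(cons(m(0, cons(c, cons(e, q(cons(e, e)))), c), q(c)), cons(m(cons(e, cons(0, cons(e, 0))), q(cons(0, c)), cons(0, m(cons(0, c), m(0, cons(cons(0, c), cons(0, c)), cons(cons(c, e), e)), cons(cons(c, e), cons(e, c))))), e)):
1. cons(cons(m(0, cons(c, cons(e, q(cons(e, e)))), c), q(c)), cons(m(cons(e, cons(0, cons(e, 0))), q(cons(0, c)), cons(0, m(cons(0, c), m(0, cons(cons(0, c), cons(0, c)), cons(cons(c, e), e)), cons(cons(c, e), cons(e, c))))), e))  →  cons(cons(0, q(c)), cons(m(cons(e, cons(0, cons(e, 0))), q(cons(0, c)), cons(0, m(cons(0, c), m(0, cons(cons(0, c), cons(0, c)), cons(cons(c, e), e)), cons(cons(c, e), cons(e, c))))), e))   [R7 at 1.1]
2. cons(cons(0, q(c)), cons(m(cons(e, cons(0, cons(e, 0))), q(cons(0, c)), cons(0, m(cons(0, c), m(0, cons(cons(0, c), cons(0, c)), cons(cons(c, e), e)), cons(cons(c, e), cons(e, c))))), e))  →  cons(cons(0, c), cons(m(cons(e, cons(0, cons(e, 0))), q(cons(0, c)), cons(0, m(cons(0, c), m(0, cons(cons(0, c), cons(0, c)), cons(cons(c, e), e)), cons(cons(c, e), cons(e, c))))), e))   [R5 at 1.2]
3. cons(cons(0, c), cons(m(cons(e, cons(0, cons(e, 0))), q(cons(0, c)), cons(0, m(cons(0, c), m(0, cons(cons(0, c), cons(0, c)), cons(cons(c, e), e)), cons(cons(c, e), cons(e, c))))), e))  →  cons(cons(0, c), cons(0, e))   [R6 at 2.1]

yes — NF(t₁) = cons(cons(0, c), cons(0, e)), NF(t₂) = cons(cons(0, c), cons(0, e))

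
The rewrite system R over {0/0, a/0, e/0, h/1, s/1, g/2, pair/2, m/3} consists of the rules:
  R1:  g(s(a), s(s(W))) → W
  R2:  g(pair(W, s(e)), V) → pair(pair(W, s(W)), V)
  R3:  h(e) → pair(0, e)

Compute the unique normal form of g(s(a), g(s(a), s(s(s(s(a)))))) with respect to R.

1. g(s(a), g(s(a), s(s(s(s(a))))))  →  g(s(a), s(s(a)))   [R1 at 2]
2. g(s(a), s(s(a)))  →  a   [R1 at ε]

a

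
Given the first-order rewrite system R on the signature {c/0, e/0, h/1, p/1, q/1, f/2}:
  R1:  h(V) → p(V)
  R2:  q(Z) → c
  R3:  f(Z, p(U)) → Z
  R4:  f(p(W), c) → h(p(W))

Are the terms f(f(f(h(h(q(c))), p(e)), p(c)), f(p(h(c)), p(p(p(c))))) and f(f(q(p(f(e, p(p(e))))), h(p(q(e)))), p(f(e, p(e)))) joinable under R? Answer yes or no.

no — NF(t₁) = p(p(c)), NF(t₂) = c

Reduce t₁ = f(f(f(h(h(q(c))), p(e)), p(c)), f(p(h(c)), p(p(p(c))))):
1. f(f(f(h(h(q(c))), p(e)), p(c)), f(p(h(c)), p(p(p(c)))))  →  f(f(h(h(q(c))), p(e)), f(p(h(c)), p(p(p(c)))))   [R3 at 1]
2. f(f(h(h(q(c))), p(e)), f(p(h(c)), p(p(p(c)))))  →  f(h(h(q(c))), f(p(h(c)), p(p(p(c)))))   [R3 at 1]
3. f(h(h(q(c))), f(p(h(c)), p(p(p(c)))))  →  f(p(h(q(c))), f(p(h(c)), p(p(p(c)))))   [R1 at 1]
4. f(p(h(q(c))), f(p(h(c)), p(p(p(c)))))  →  f(p(p(q(c))), f(p(h(c)), p(p(p(c)))))   [R1 at 1.1]
5. f(p(p(q(c))), f(p(h(c)), p(p(p(c)))))  →  f(p(p(c)), f(p(h(c)), p(p(p(c)))))   [R2 at 1.1.1]
6. f(p(p(c)), f(p(h(c)), p(p(p(c)))))  →  f(p(p(c)), p(h(c)))   [R3 at 2]
7. f(p(p(c)), p(h(c)))  →  p(p(c))   [R3 at ε]

Reduce t₂ = f(f(q(p(f(e, p(p(e))))), h(p(q(e)))), p(f(e, p(e)))):
1. f(f(q(p(f(e, p(p(e))))), h(p(q(e)))), p(f(e, p(e))))  →  f(q(p(f(e, p(p(e))))), h(p(q(e))))   [R3 at ε]
2. f(q(p(f(e, p(p(e))))), h(p(q(e))))  →  f(c, h(p(q(e))))   [R2 at 1]
3. f(c, h(p(q(e))))  →  f(c, p(p(q(e))))   [R1 at 2]
4. f(c, p(p(q(e))))  →  c   [R3 at ε]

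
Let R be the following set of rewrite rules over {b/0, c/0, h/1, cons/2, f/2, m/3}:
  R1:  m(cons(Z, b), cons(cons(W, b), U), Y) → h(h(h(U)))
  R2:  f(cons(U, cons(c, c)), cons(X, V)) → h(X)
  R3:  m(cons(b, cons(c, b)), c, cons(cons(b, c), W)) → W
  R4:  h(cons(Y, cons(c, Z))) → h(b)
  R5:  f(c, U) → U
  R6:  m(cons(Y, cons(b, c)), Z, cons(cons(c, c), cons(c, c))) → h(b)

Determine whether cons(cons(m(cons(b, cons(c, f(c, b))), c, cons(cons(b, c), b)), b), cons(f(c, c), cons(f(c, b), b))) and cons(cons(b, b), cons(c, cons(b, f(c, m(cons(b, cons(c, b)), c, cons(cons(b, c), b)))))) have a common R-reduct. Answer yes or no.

yes — NF(t₁) = cons(cons(b, b), cons(c, cons(b, b))), NF(t₂) = cons(cons(b, b), cons(c, cons(b, b)))

Reduce t₁ = cons(cons(m(cons(b, cons(c, f(c, b))), c, cons(cons(b, c), b)), b), cons(f(c, c), cons(f(c, b), b))):
1. cons(cons(m(cons(b, cons(c, f(c, b))), c, cons(cons(b, c), b)), b), cons(f(c, c), cons(f(c, b), b)))  →  cons(cons(m(cons(b, cons(c, b)), c, cons(cons(b, c), b)), b), cons(f(c, c), cons(f(c, b), b)))   [R5 at 1.1.1.2.2]
2. cons(cons(m(cons(b, cons(c, b)), c, cons(cons(b, c), b)), b), cons(f(c, c), cons(f(c, b), b)))  →  cons(cons(b, b), cons(f(c, c), cons(f(c, b), b)))   [R3 at 1.1]
3. cons(cons(b, b), cons(f(c, c), cons(f(c, b), b)))  →  cons(cons(b, b), cons(c, cons(f(c, b), b)))   [R5 at 2.1]
4. cons(cons(b, b), cons(c, cons(f(c, b), b)))  →  cons(cons(b, b), cons(c, cons(b, b)))   [R5 at 2.2.1]

Reduce t₂ = cons(cons(b, b), cons(c, cons(b, f(c, m(cons(b, cons(c, b)), c, cons(cons(b, c), b)))))):
1. cons(cons(b, b), cons(c, cons(b, f(c, m(cons(b, cons(c, b)), c, cons(cons(b, c), b))))))  →  cons(cons(b, b), cons(c, cons(b, m(cons(b, cons(c, b)), c, cons(cons(b, c), b)))))   [R5 at 2.2.2]
2. cons(cons(b, b), cons(c, cons(b, m(cons(b, cons(c, b)), c, cons(cons(b, c), b)))))  →  cons(cons(b, b), cons(c, cons(b, b)))   [R3 at 2.2.2]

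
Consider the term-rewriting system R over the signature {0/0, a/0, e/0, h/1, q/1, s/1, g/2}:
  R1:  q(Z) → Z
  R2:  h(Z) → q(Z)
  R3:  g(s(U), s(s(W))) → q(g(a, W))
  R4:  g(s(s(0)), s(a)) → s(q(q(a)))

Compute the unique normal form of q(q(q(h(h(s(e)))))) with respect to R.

s(e)

1. q(q(q(h(h(s(e))))))  →  q(q(h(h(s(e)))))   [R1 at ε]
2. q(q(h(h(s(e)))))  →  q(h(h(s(e))))   [R1 at ε]
3. q(h(h(s(e))))  →  h(h(s(e)))   [R1 at ε]
4. h(h(s(e)))  →  q(h(s(e)))   [R2 at ε]
5. q(h(s(e)))  →  h(s(e))   [R1 at ε]
6. h(s(e))  →  q(s(e))   [R2 at ε]
7. q(s(e))  →  s(e)   [R1 at ε]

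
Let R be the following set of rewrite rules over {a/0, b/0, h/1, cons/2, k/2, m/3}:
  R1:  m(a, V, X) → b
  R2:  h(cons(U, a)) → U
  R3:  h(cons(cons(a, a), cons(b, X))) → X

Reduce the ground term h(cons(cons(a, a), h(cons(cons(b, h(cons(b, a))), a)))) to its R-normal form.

b

1. h(cons(cons(a, a), h(cons(cons(b, h(cons(b, a))), a))))  →  h(cons(cons(a, a), cons(b, h(cons(b, a)))))   [R2 at 1.2]
2. h(cons(cons(a, a), cons(b, h(cons(b, a)))))  →  h(cons(b, a))   [R3 at ε]
3. h(cons(b, a))  →  b   [R2 at ε]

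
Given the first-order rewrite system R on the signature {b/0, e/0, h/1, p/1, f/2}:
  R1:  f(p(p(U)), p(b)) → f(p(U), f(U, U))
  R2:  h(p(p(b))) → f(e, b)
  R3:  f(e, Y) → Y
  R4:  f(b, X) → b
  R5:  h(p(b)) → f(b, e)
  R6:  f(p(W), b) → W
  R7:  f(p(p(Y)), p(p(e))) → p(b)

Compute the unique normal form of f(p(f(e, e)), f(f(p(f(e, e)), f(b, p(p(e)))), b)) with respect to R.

1. f(p(f(e, e)), f(f(p(f(e, e)), f(b, p(p(e)))), b))  →  f(p(e), f(f(p(f(e, e)), f(b, p(p(e)))), b))   [R3 at 1.1]
2. f(p(e), f(f(p(f(e, e)), f(b, p(p(e)))), b))  →  f(p(e), f(f(p(e), f(b, p(p(e)))), b))   [R3 at 2.1.1.1]
3. f(p(e), f(f(p(e), f(b, p(p(e)))), b))  →  f(p(e), f(f(p(e), b), b))   [R4 at 2.1.2]
4. f(p(e), f(f(p(e), b), b))  →  f(p(e), f(e, b))   [R6 at 2.1]
5. f(p(e), f(e, b))  →  f(p(e), b)   [R3 at 2]
6. f(p(e), b)  →  e   [R6 at ε]

e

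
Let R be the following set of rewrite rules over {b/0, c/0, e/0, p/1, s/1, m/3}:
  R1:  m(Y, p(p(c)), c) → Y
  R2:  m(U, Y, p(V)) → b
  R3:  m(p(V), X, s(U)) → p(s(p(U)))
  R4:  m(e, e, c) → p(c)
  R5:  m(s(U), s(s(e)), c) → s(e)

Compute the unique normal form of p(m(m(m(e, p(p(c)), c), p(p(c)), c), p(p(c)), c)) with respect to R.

p(e)

1. p(m(m(m(e, p(p(c)), c), p(p(c)), c), p(p(c)), c))  →  p(m(m(e, p(p(c)), c), p(p(c)), c))   [R1 at 1]
2. p(m(m(e, p(p(c)), c), p(p(c)), c))  →  p(m(e, p(p(c)), c))   [R1 at 1]
3. p(m(e, p(p(c)), c))  →  p(e)   [R1 at 1]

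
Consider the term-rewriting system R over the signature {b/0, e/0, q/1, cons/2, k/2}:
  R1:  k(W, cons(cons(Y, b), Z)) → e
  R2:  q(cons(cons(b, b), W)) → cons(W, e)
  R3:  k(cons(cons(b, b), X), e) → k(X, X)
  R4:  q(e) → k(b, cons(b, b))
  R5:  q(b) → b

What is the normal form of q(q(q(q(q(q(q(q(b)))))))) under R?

1. q(q(q(q(q(q(q(q(b))))))))  →  q(q(q(q(q(q(q(b)))))))   [R5 at 1.1.1.1.1.1.1]
2. q(q(q(q(q(q(q(b)))))))  →  q(q(q(q(q(q(b))))))   [R5 at 1.1.1.1.1.1]
3. q(q(q(q(q(q(b))))))  →  q(q(q(q(q(b)))))   [R5 at 1.1.1.1.1]
4. q(q(q(q(q(b)))))  →  q(q(q(q(b))))   [R5 at 1.1.1.1]
5. q(q(q(q(b))))  →  q(q(q(b)))   [R5 at 1.1.1]
6. q(q(q(b)))  →  q(q(b))   [R5 at 1.1]
7. q(q(b))  →  q(b)   [R5 at 1]
8. q(b)  →  b   [R5 at ε]

b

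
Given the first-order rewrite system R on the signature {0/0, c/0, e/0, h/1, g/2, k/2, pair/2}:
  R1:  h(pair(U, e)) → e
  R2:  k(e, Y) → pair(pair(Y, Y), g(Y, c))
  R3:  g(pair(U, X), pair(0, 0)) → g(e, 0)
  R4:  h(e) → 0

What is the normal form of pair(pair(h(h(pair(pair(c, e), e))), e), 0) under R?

1. pair(pair(h(h(pair(pair(c, e), e))), e), 0)  →  pair(pair(h(e), e), 0)   [R1 at 1.1.1]
2. pair(pair(h(e), e), 0)  →  pair(pair(0, e), 0)   [R4 at 1.1]

pair(pair(0, e), 0)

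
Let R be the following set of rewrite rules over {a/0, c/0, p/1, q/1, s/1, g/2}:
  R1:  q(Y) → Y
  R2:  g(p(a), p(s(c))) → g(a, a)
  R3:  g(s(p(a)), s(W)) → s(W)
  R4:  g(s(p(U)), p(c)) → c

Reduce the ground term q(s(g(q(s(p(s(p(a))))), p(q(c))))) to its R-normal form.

s(c)

1. q(s(g(q(s(p(s(p(a))))), p(q(c)))))  →  s(g(q(s(p(s(p(a))))), p(q(c))))   [R1 at ε]
2. s(g(q(s(p(s(p(a))))), p(q(c))))  →  s(g(s(p(s(p(a)))), p(q(c))))   [R1 at 1.1]
3. s(g(s(p(s(p(a)))), p(q(c))))  →  s(g(s(p(s(p(a)))), p(c)))   [R1 at 1.2.1]
4. s(g(s(p(s(p(a)))), p(c)))  →  s(c)   [R4 at 1]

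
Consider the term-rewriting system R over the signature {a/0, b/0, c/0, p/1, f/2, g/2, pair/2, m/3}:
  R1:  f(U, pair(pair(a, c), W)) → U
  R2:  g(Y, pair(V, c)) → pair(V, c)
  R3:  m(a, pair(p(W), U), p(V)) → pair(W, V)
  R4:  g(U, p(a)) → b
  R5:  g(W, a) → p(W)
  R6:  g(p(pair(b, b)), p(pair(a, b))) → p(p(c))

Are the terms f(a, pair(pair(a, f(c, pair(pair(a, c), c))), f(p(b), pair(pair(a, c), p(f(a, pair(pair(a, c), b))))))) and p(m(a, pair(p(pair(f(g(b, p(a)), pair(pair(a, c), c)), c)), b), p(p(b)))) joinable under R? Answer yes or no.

no — NF(t₁) = a, NF(t₂) = p(pair(pair(b, c), p(b)))

Reduce t₁ = f(a, pair(pair(a, f(c, pair(pair(a, c), c))), f(p(b), pair(pair(a, c), p(f(a, pair(pair(a, c), b))))))):
1. f(a, pair(pair(a, f(c, pair(pair(a, c), c))), f(p(b), pair(pair(a, c), p(f(a, pair(pair(a, c), b)))))))  →  f(a, pair(pair(a, c), f(p(b), pair(pair(a, c), p(f(a, pair(pair(a, c), b)))))))   [R1 at 2.1.2]
2. f(a, pair(pair(a, c), f(p(b), pair(pair(a, c), p(f(a, pair(pair(a, c), b)))))))  →  a   [R1 at ε]

Reduce t₂ = p(m(a, pair(p(pair(f(g(b, p(a)), pair(pair(a, c), c)), c)), b), p(p(b)))):
1. p(m(a, pair(p(pair(f(g(b, p(a)), pair(pair(a, c), c)), c)), b), p(p(b))))  →  p(pair(pair(f(g(b, p(a)), pair(pair(a, c), c)), c), p(b)))   [R3 at 1]
2. p(pair(pair(f(g(b, p(a)), pair(pair(a, c), c)), c), p(b)))  →  p(pair(pair(g(b, p(a)), c), p(b)))   [R1 at 1.1.1]
3. p(pair(pair(g(b, p(a)), c), p(b)))  →  p(pair(pair(b, c), p(b)))   [R4 at 1.1.1]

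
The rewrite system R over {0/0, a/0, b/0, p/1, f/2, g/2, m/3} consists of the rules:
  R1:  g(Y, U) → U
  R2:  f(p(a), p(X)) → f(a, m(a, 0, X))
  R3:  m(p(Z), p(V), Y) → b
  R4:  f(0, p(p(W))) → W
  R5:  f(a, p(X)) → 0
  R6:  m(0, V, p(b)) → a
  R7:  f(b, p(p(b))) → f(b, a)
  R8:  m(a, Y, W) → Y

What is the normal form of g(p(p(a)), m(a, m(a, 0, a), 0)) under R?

0

1. g(p(p(a)), m(a, m(a, 0, a), 0))  →  m(a, m(a, 0, a), 0)   [R1 at ε]
2. m(a, m(a, 0, a), 0)  →  m(a, 0, a)   [R8 at ε]
3. m(a, 0, a)  →  0   [R8 at ε]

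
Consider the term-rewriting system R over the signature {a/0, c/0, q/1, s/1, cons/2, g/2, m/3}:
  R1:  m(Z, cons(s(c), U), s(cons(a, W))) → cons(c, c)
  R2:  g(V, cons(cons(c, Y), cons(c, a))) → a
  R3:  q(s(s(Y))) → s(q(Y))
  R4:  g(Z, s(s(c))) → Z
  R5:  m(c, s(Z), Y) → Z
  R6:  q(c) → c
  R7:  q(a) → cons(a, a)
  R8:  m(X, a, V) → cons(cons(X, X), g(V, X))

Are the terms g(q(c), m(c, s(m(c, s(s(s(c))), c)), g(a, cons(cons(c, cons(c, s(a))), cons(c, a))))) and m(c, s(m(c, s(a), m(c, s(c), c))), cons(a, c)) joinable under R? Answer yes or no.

no — NF(t₁) = c, NF(t₂) = a

Reduce t₁ = g(q(c), m(c, s(m(c, s(s(s(c))), c)), g(a, cons(cons(c, cons(c, s(a))), cons(c, a))))):
1. g(q(c), m(c, s(m(c, s(s(s(c))), c)), g(a, cons(cons(c, cons(c, s(a))), cons(c, a)))))  →  g(c, m(c, s(m(c, s(s(s(c))), c)), g(a, cons(cons(c, cons(c, s(a))), cons(c, a)))))   [R6 at 1]
2. g(c, m(c, s(m(c, s(s(s(c))), c)), g(a, cons(cons(c, cons(c, s(a))), cons(c, a)))))  →  g(c, m(c, s(s(s(c))), c))   [R5 at 2]
3. g(c, m(c, s(s(s(c))), c))  →  g(c, s(s(c)))   [R5 at 2]
4. g(c, s(s(c)))  →  c   [R4 at ε]

Reduce t₂ = m(c, s(m(c, s(a), m(c, s(c), c))), cons(a, c)):
1. m(c, s(m(c, s(a), m(c, s(c), c))), cons(a, c))  →  m(c, s(a), m(c, s(c), c))   [R5 at ε]
2. m(c, s(a), m(c, s(c), c))  →  a   [R5 at ε]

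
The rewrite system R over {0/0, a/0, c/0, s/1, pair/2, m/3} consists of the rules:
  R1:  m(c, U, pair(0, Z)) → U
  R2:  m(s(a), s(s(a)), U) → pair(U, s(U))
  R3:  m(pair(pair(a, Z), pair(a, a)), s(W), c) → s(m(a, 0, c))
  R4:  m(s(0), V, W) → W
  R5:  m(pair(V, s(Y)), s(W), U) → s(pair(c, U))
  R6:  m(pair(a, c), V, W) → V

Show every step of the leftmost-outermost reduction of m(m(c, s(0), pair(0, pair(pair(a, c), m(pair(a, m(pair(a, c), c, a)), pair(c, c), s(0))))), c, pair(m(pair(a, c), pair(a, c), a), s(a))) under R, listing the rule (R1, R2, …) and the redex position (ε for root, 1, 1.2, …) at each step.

pair(pair(a, c), s(a))

1. m(m(c, s(0), pair(0, pair(pair(a, c), m(pair(a, m(pair(a, c), c, a)), pair(c, c), s(0))))), c, pair(m(pair(a, c), pair(a, c), a), s(a)))  →  m(s(0), c, pair(m(pair(a, c), pair(a, c), a), s(a)))   [R1 at 1]
2. m(s(0), c, pair(m(pair(a, c), pair(a, c), a), s(a)))  →  pair(m(pair(a, c), pair(a, c), a), s(a))   [R4 at ε]
3. pair(m(pair(a, c), pair(a, c), a), s(a))  →  pair(pair(a, c), s(a))   [R6 at 1]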